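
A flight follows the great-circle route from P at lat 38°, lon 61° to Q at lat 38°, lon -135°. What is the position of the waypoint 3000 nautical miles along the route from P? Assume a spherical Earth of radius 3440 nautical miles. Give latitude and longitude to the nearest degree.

Write both endpoints as unit vectors p₁, p₂ with components (cos φ cos λ, cos φ sin λ, sin φ).
The central angle between the endpoints is δ = arccos(p₁·p₂) ≈ 1.790 rad (102.6°). The total great-circle distance is δ·R ≈ 1.790 × 3440 ≈ 6159 nmi, so the target fraction is f = 3000/6159 ≈ 0.487.
Interpolate at f ≈ 0.487 with slerp weights a = sin((1−f)δ)/sin δ ≈ 0.814, b = sin(fδ)/sin δ ≈ 0.785.
p = a·p₁ + b·p₂ ≈ (-0.126, 0.124, 0.984); φ = arcsin(p_z) ≈ 79.81°, λ = atan2(p_y, p_x) ≈ 135.49°.

≈ lat 80°, lon 135°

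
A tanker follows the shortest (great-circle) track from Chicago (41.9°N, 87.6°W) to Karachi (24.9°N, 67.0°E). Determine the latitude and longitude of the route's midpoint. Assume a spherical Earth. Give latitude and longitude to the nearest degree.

≈ (70°N, 13°E)

Convert each endpoint to a unit vector on the sphere (x = cos φ cos λ, y = cos φ sin λ, z = sin φ).
The central angle between the endpoints is δ = arccos(p₁·p₂) ≈ 1.906 rad (109.2°).
Interpolate at f = 1/2 with slerp weights a = sin((1−f)δ)/sin δ ≈ 0.863, b = sin(fδ)/sin δ ≈ 0.863.
p = a·p₁ + b·p₂ ≈ (0.333, 0.079, 0.940); φ = arcsin(p_z) ≈ 70.00°, λ = atan2(p_y, p_x) ≈ 13.32°.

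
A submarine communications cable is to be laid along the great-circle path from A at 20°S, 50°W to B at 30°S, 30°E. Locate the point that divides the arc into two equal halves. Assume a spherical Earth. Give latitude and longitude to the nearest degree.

≈ 31°S, 12°W

The haversine formula gives a central angle δ ≈ 1.253 rad (71.8°) between the endpoints.
Interpolate at f = 1/2 with slerp weights a = sin((1−f)δ)/sin δ ≈ 0.617, b = sin(fδ)/sin δ ≈ 0.617.
p = a·p₁ + b·p₂ ≈ (0.836, -0.177, -0.520); φ = arcsin(p_z) ≈ -31.31°, λ = atan2(p_y, p_x) ≈ -11.96°.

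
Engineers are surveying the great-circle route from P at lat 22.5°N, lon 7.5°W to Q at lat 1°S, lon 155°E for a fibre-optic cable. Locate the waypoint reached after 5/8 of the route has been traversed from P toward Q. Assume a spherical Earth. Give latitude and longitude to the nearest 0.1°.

≈ lat 41.4°N, lon 112.5°E

Convert each endpoint to a unit vector on the sphere (x = cos φ cos λ, y = cos φ sin λ, z = sin φ).
The central angle between the endpoints is δ = arccos(p₁·p₂) ≈ 2.663 rad (152.6°).
Interpolate at f = 5/8 with slerp weights a = sin((1−f)δ)/sin δ ≈ 1.826, b = sin(fδ)/sin δ ≈ 2.162.
p = a·p₁ + b·p₂ ≈ (-0.287, 0.693, 0.661); φ = arcsin(p_z) ≈ 41.37°, λ = atan2(p_y, p_x) ≈ 112.48°.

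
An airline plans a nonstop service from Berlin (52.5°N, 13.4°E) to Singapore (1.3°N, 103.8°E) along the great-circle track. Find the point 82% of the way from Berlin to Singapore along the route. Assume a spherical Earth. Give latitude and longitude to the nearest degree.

≈ 14°N, 94°E

Convert each endpoint to a unit vector on the sphere (x = cos φ cos λ, y = cos φ sin λ, z = sin φ).
The central angle between the endpoints is δ = arccos(p₁·p₂) ≈ 1.557 rad (89.2°).
Interpolate at f = 0.82 with slerp weights a = sin((1−f)δ)/sin δ ≈ 0.277, b = sin(fδ)/sin δ ≈ 0.957.
p = a·p₁ + b·p₂ ≈ (-0.064, 0.968, 0.241); φ = arcsin(p_z) ≈ 13.96°, λ = atan2(p_y, p_x) ≈ 93.81°.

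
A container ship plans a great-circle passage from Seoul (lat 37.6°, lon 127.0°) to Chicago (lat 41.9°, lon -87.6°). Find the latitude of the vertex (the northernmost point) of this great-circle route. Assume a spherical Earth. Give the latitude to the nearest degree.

The great circle lies in the plane with unit normal n̂ = (p₁ × p₂)/|p₁ × p₂|.
Here n̂_z ≈ +0.336; the vertex latitude is φ_max = arccos|n̂_z| ≈ 70.4°.
Check via Clairaut: cos φ_max = |cos φ₁| · sin C = cos(37.6°)·sin(25.1°) ≈ 0.336, again giving ≈ 70.4°.

≈ 70°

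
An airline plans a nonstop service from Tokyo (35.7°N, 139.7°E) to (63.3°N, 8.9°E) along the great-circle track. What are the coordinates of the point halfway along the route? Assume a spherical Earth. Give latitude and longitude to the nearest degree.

Write both endpoints as unit vectors p₁, p₂ with components (cos φ cos λ, cos φ sin λ, sin φ).
The central angle between the endpoints is δ = arccos(p₁·p₂) ≈ 1.284 rad (73.6°).
Interpolate at f = 1/2 with slerp weights a = sin((1−f)δ)/sin δ ≈ 0.624, b = sin(fδ)/sin δ ≈ 0.624.
p = a·p₁ + b·p₂ ≈ (-0.110, 0.371, 0.922); φ = arcsin(p_z) ≈ 67.22°, λ = atan2(p_y, p_x) ≈ 106.43°.

≈ (67°N, 106°E)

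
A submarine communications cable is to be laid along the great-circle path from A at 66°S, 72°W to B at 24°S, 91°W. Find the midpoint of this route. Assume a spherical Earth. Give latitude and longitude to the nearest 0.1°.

≈ 45.3°S, 85.2°W

Convert each endpoint to a unit vector on the sphere (x = cos φ cos λ, y = cos φ sin λ, z = sin φ).
The central angle between the endpoints is δ = arccos(p₁·p₂) ≈ 0.763 rad (43.7°).
Interpolate at f = 1/2 with slerp weights a = sin((1−f)δ)/sin δ ≈ 0.539, b = sin(fδ)/sin δ ≈ 0.539.
p = a·p₁ + b·p₂ ≈ (0.059, -0.700, -0.711); φ = arcsin(p_z) ≈ -45.34°, λ = atan2(p_y, p_x) ≈ -85.18°.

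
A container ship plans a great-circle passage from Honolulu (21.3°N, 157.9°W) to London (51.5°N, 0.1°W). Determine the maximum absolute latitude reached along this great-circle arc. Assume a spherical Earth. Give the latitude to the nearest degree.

≈ 77°N

The great circle lies in the plane with unit normal n̂ = (p₁ × p₂)/|p₁ × p₂|.
Here n̂_z ≈ +0.226; the vertex latitude is φ_max = arccos|n̂_z| ≈ 76.9°.
Check via Clairaut: cos φ_max = |cos φ₁| · sin C = cos(21.3°)·sin(14.1°) ≈ 0.226, again giving ≈ 76.9°.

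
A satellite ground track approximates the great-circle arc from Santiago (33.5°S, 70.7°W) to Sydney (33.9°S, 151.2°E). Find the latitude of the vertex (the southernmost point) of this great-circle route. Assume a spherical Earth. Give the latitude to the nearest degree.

The great circle lies in the plane with unit normal n̂ = (p₁ × p₂)/|p₁ × p₂|.
Here n̂_z ≈ -0.472; the vertex latitude is φ_max = arccos|n̂_z| ≈ 61.8°.

≈ 62°S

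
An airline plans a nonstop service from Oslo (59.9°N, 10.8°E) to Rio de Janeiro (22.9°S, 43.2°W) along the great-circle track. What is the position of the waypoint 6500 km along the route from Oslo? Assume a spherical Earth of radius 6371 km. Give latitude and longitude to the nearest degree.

From cos δ = sin φ₁ sin φ₂ + cos φ₁ cos φ₂ cos Δλ, the central angle is δ ≈ 1.636 rad (93.7°). The total great-circle distance is δ·R ≈ 1.636 × 6371 ≈ 10423 km, so the target fraction is f = 6500/10423 ≈ 0.624.
Interpolate at f ≈ 0.624 with slerp weights a = sin((1−f)δ)/sin δ ≈ 0.579, b = sin(fδ)/sin δ ≈ 0.854.
p = a·p₁ + b·p₂ ≈ (0.859, -0.484, 0.168); φ = arcsin(p_z) ≈ 9.69°, λ = atan2(p_y, p_x) ≈ -29.42°.

≈ 10°N, 29°W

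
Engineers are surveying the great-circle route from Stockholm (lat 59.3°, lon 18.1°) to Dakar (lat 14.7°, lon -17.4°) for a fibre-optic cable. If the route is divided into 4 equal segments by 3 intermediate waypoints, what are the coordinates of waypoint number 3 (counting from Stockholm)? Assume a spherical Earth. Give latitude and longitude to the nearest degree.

Write both endpoints as unit vectors p₁, p₂ with components (cos φ cos λ, cos φ sin λ, sin φ).
The central angle between the endpoints is δ = arccos(p₁·p₂) ≈ 0.902 rad (51.7°).
Interpolate at f = 3/4 with slerp weights a = sin((1−f)δ)/sin δ ≈ 0.285, b = sin(fδ)/sin δ ≈ 0.798.
p = a·p₁ + b·p₂ ≈ (0.875, -0.186, 0.448); φ = arcsin(p_z) ≈ 26.58°, λ = atan2(p_y, p_x) ≈ -11.98°.

≈ lat 27°, lon -12°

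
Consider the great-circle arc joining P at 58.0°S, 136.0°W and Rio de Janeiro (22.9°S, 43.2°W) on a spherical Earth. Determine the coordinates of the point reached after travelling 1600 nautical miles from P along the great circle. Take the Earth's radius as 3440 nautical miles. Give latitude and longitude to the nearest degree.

Write both endpoints as unit vectors p₁, p₂ with components (cos φ cos λ, cos φ sin λ, sin φ).
The central angle between the endpoints is δ = arccos(p₁·p₂) ≈ 1.260 rad (72.2°). The total great-circle distance is δ·R ≈ 1.260 × 3440 ≈ 4333 nmi, so the target fraction is f = 1600/4333 ≈ 0.369.
Interpolate at f ≈ 0.369 with slerp weights a = sin((1−f)δ)/sin δ ≈ 0.750, b = sin(fδ)/sin δ ≈ 0.471.
p = a·p₁ + b·p₂ ≈ (0.031, -0.573, -0.819); φ = arcsin(p_z) ≈ -54.98°, λ = atan2(p_y, p_x) ≈ -86.94°.

≈ 55°S, 87°W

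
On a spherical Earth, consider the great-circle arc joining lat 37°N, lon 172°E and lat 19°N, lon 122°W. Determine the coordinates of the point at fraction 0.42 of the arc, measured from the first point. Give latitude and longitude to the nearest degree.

≈ lat 34°N, lon 157°W

Write both endpoints as unit vectors p₁, p₂ with components (cos φ cos λ, cos φ sin λ, sin φ).
The central angle between the endpoints is δ = arccos(p₁·p₂) ≈ 1.044 rad (59.8°).
Interpolate at f = 0.42 with slerp weights a = sin((1−f)δ)/sin δ ≈ 0.658, b = sin(fδ)/sin δ ≈ 0.491.
p = a·p₁ + b·p₂ ≈ (-0.767, -0.321, 0.556); φ = arcsin(p_z) ≈ 33.79°, λ = atan2(p_y, p_x) ≈ -157.31°.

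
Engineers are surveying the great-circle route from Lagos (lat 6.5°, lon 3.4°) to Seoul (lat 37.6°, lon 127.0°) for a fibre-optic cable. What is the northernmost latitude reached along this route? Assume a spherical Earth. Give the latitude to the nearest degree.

The great circle lies in the plane with unit normal n̂ = (p₁ × p₂)/|p₁ × p₂|.
Here n̂_z ≈ +0.705; the vertex latitude is φ_max = arccos|n̂_z| ≈ 45.2°.
Check via Clairaut: cos φ_max = |cos φ₁| · sin C = cos(6.5°)·sin(45.2°) ≈ 0.705, again giving ≈ 45.2°.

≈ 45°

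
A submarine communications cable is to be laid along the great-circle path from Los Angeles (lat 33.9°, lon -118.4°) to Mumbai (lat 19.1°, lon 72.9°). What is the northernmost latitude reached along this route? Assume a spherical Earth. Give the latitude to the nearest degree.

≈ 79°

The great circle lies in the plane with unit normal n̂ = (p₁ × p₂)/|p₁ × p₂|.
Here n̂_z ≈ -0.190; the vertex latitude is φ_max = arccos|n̂_z| ≈ 79.1°.
Check via Clairaut: cos φ_max = |cos φ₁| · sin C = cos(33.9°)·sin(13.2°) ≈ 0.190, again giving ≈ 79.1°.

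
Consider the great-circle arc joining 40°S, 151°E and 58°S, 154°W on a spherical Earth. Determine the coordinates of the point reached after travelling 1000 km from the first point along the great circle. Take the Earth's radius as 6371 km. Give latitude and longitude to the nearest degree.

Convert each endpoint to a unit vector on the sphere (x = cos φ cos λ, y = cos φ sin λ, z = sin φ).
The central angle between the endpoints is δ = arccos(p₁·p₂) ≈ 0.679 rad (38.9°). The total great-circle distance is δ·R ≈ 0.679 × 6371 ≈ 4328 km, so the target fraction is f = 1000/4328 ≈ 0.231.
Interpolate at f ≈ 0.231 with slerp weights a = sin((1−f)δ)/sin δ ≈ 0.794, b = sin(fδ)/sin δ ≈ 0.249.
p = a·p₁ + b·p₂ ≈ (-0.651, 0.237, -0.721); φ = arcsin(p_z) ≈ -46.18°, λ = atan2(p_y, p_x) ≈ 159.97°.

≈ 46°S, 160°E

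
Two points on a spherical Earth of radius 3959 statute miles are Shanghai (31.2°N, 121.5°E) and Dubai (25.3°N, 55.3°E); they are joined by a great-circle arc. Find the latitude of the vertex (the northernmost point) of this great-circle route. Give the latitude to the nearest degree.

≈ 33°N

The great circle lies in the plane with unit normal n̂ = (p₁ × p₂)/|p₁ × p₂|.
Here n̂_z ≈ -0.837; the vertex latitude is φ_max = arccos|n̂_z| ≈ 33.2°.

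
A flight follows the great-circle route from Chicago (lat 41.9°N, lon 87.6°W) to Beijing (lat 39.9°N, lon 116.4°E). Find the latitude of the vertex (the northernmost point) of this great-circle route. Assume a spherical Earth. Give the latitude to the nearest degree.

≈ 77°N

The great circle lies in the plane with unit normal n̂ = (p₁ × p₂)/|p₁ × p₂|.
Here n̂_z ≈ -0.233; the vertex latitude is φ_max = arccos|n̂_z| ≈ 76.5°.
Check via Clairaut: cos φ_max = |cos φ₁| · sin C = cos(41.9°)·sin(18.3°) ≈ 0.233, again giving ≈ 76.5°.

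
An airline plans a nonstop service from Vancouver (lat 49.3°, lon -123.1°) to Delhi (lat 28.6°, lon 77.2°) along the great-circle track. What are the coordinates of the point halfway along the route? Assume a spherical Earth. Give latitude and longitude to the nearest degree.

The haversine formula gives a central angle δ ≈ 1.746 rad (100.0°) between the endpoints.
Interpolate at f = 1/2 with slerp weights a = sin((1−f)δ)/sin δ ≈ 0.778, b = sin(fδ)/sin δ ≈ 0.778.
p = a·p₁ + b·p₂ ≈ (-0.126, 0.241, 0.962); φ = arcsin(p_z) ≈ 74.22°, λ = atan2(p_y, p_x) ≈ 117.54°.

≈ lat 74°, lon 118°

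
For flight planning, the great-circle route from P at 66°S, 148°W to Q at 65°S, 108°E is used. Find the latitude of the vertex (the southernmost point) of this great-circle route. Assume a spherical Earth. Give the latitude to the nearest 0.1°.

≈ 74.3°S

The great circle lies in the plane with unit normal n̂ = (p₁ × p₂)/|p₁ × p₂|.
Here n̂_z ≈ -0.270; the vertex latitude is φ_max = arccos|n̂_z| ≈ 74.3°.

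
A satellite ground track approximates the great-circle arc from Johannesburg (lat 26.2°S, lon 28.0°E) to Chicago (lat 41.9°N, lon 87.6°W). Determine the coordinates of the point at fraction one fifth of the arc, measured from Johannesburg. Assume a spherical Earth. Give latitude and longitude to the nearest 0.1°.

≈ lat 10.7°S, lon 7.1°E

Convert each endpoint to a unit vector on the sphere (x = cos φ cos λ, y = cos φ sin λ, z = sin φ).
The central angle between the endpoints is δ = arccos(p₁·p₂) ≈ 2.194 rad (125.7°).
Interpolate at f = 1/5 with slerp weights a = sin((1−f)δ)/sin δ ≈ 1.210, b = sin(fδ)/sin δ ≈ 0.523.
p = a·p₁ + b·p₂ ≈ (0.975, 0.121, -0.185); φ = arcsin(p_z) ≈ -10.67°, λ = atan2(p_y, p_x) ≈ 7.07°.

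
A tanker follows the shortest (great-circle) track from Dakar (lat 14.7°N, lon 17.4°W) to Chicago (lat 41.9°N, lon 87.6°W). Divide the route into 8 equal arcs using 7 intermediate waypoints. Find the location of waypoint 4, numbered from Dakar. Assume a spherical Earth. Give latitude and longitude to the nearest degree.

Write both endpoints as unit vectors p₁, p₂ with components (cos φ cos λ, cos φ sin λ, sin φ).
The central angle between the endpoints is δ = arccos(p₁·p₂) ≈ 1.145 rad (65.6°).
Interpolate at f = 4/8 with slerp weights a = sin((1−f)δ)/sin δ ≈ 0.595, b = sin(fδ)/sin δ ≈ 0.595.
p = a·p₁ + b·p₂ ≈ (0.568, -0.614, 0.548); φ = arcsin(p_z) ≈ 33.24°, λ = atan2(p_y, p_x) ≈ -47.27°.

≈ lat 33°N, lon 47°W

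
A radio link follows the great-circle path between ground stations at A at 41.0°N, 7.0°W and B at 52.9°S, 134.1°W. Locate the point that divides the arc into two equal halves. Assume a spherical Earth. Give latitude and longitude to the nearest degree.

Convert each endpoint to a unit vector on the sphere (x = cos φ cos λ, y = cos φ sin λ, z = sin φ).
The central angle between the endpoints is δ = arccos(p₁·p₂) ≈ 2.495 rad (142.9°).
Interpolate at f = 1/2 with slerp weights a = sin((1−f)δ)/sin δ ≈ 1.573, b = sin(fδ)/sin δ ≈ 1.573.
p = a·p₁ + b·p₂ ≈ (0.518, -0.826, -0.223); φ = arcsin(p_z) ≈ -12.86°, λ = atan2(p_y, p_x) ≈ -57.91°.

≈ 13°S, 58°W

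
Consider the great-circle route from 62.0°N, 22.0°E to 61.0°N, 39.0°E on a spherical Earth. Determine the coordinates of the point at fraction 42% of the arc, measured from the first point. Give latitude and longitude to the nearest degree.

≈ 62°N, 29°E

From cos δ = sin φ₁ sin φ₂ + cos φ₁ cos φ₂ cos Δλ, the central angle is δ ≈ 0.142 rad (8.1°).
Interpolate at f = 0.42 with slerp weights a = sin((1−f)δ)/sin δ ≈ 0.581, b = sin(fδ)/sin δ ≈ 0.421.
p = a·p₁ + b·p₂ ≈ (0.412, 0.231, 0.882); φ = arcsin(p_z) ≈ 61.84°, λ = atan2(p_y, p_x) ≈ 29.27°.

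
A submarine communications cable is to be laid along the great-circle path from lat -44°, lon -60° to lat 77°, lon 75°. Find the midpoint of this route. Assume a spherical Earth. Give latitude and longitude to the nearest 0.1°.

Convert each endpoint to a unit vector on the sphere (x = cos φ cos λ, y = cos φ sin λ, z = sin φ).
The central angle between the endpoints is δ = arccos(p₁·p₂) ≈ 2.484 rad (142.3°).
Interpolate at f = 1/2 with slerp weights a = sin((1−f)δ)/sin δ ≈ 1.548, b = sin(fδ)/sin δ ≈ 1.548.
p = a·p₁ + b·p₂ ≈ (0.647, -0.628, 0.433); φ = arcsin(p_z) ≈ 25.65°, λ = atan2(p_y, p_x) ≈ -44.15°.

≈ lat 25.7°, lon -44.2°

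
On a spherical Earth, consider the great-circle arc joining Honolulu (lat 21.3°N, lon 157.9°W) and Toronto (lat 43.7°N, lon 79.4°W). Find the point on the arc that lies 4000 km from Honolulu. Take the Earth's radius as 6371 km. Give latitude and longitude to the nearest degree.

From cos δ = sin φ₁ sin φ₂ + cos φ₁ cos φ₂ cos Δλ, the central angle is δ ≈ 1.175 rad (67.3°). The total great-circle distance is δ·R ≈ 1.175 × 6371 ≈ 7488 km, so the target fraction is f = 4000/7488 ≈ 0.534.
Interpolate at f ≈ 0.534 with slerp weights a = sin((1−f)δ)/sin δ ≈ 0.564, b = sin(fδ)/sin δ ≈ 0.637.
p = a·p₁ + b·p₂ ≈ (-0.402, -0.650, 0.645); φ = arcsin(p_z) ≈ 40.14°, λ = atan2(p_y, p_x) ≈ -121.75°.

≈ lat 40°N, lon 122°W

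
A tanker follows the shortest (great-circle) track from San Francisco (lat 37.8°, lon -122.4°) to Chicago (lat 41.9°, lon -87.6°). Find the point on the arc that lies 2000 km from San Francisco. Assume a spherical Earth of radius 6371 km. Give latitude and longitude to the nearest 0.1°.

The haversine formula gives a central angle δ ≈ 0.468 rad (26.8°) between the endpoints. The total great-circle distance is δ·R ≈ 0.468 × 6371 ≈ 2985 km, so the target fraction is f = 2000/2985 ≈ 0.670.
Interpolate at f ≈ 0.670 with slerp weights a = sin((1−f)δ)/sin δ ≈ 0.341, b = sin(fδ)/sin δ ≈ 0.684.
p = a·p₁ + b·p₂ ≈ (-0.123, -0.736, 0.666); φ = arcsin(p_z) ≈ 41.73°, λ = atan2(p_y, p_x) ≈ -99.49°.

≈ lat 41.7°, lon -99.5°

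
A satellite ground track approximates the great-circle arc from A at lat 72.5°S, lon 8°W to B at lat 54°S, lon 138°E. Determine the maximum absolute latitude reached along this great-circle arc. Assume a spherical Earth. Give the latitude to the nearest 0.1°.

The great circle lies in the plane with unit normal n̂ = (p₁ × p₂)/|p₁ × p₂|.
Here n̂_z ≈ +0.127; the vertex latitude is φ_max = arccos|n̂_z| ≈ 82.7°.

≈ 82.7°S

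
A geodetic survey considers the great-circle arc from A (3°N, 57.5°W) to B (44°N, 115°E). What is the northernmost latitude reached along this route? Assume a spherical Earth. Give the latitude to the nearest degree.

The great circle lies in the plane with unit normal n̂ = (p₁ × p₂)/|p₁ × p₂|.
Here n̂_z ≈ +0.127; the vertex latitude is φ_max = arccos|n̂_z| ≈ 82.7°.

≈ 83°N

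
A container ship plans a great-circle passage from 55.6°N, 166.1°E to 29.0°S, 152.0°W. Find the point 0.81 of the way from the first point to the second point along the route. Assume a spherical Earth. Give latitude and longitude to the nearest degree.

Convert each endpoint to a unit vector on the sphere (x = cos φ cos λ, y = cos φ sin λ, z = sin φ).
The central angle between the endpoints is δ = arccos(p₁·p₂) ≈ 1.603 rad (91.8°).
Interpolate at f = 0.81 with slerp weights a = sin((1−f)δ)/sin δ ≈ 0.300, b = sin(fδ)/sin δ ≈ 0.964.
p = a·p₁ + b·p₂ ≈ (-0.909, -0.355, -0.220); φ = arcsin(p_z) ≈ -12.69°, λ = atan2(p_y, p_x) ≈ -158.66°.

≈ 13°S, 159°W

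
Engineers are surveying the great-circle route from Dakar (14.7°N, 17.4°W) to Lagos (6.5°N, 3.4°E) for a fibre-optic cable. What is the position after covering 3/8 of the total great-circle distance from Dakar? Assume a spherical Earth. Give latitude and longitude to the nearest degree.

Write both endpoints as unit vectors p₁, p₂ with components (cos φ cos λ, cos φ sin λ, sin φ).
The central angle between the endpoints is δ = arccos(p₁·p₂) ≈ 0.384 rad (22.0°).
Interpolate at f = 3/8 with slerp weights a = sin((1−f)δ)/sin δ ≈ 0.635, b = sin(fδ)/sin δ ≈ 0.383.
p = a·p₁ + b·p₂ ≈ (0.966, -0.161, 0.204); φ = arcsin(p_z) ≈ 11.79°, λ = atan2(p_y, p_x) ≈ -9.46°.

≈ 12°N, 9°W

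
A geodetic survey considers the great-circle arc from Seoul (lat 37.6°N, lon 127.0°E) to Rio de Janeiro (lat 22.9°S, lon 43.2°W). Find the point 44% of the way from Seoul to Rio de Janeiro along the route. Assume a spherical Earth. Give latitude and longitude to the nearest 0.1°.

Convert each endpoint to a unit vector on the sphere (x = cos φ cos λ, y = cos φ sin λ, z = sin φ).
The central angle between the endpoints is δ = arccos(p₁·p₂) ≈ 2.846 rad (163.1°).
Interpolate at f = 0.44 with slerp weights a = sin((1−f)δ)/sin δ ≈ 3.431, b = sin(fδ)/sin δ ≈ 3.260.
p = a·p₁ + b·p₂ ≈ (0.553, 0.116, 0.825); φ = arcsin(p_z) ≈ 55.62°, λ = atan2(p_y, p_x) ≈ 11.83°.

≈ lat 55.6°N, lon 11.8°E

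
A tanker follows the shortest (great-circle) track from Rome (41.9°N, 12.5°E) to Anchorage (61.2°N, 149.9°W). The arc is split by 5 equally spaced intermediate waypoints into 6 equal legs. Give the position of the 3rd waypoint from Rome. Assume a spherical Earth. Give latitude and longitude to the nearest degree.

≈ 78°N, 15°W

Convert each endpoint to a unit vector on the sphere (x = cos φ cos λ, y = cos φ sin λ, z = sin φ).
The central angle between the endpoints is δ = arccos(p₁·p₂) ≈ 1.325 rad (75.9°).
Interpolate at f = 3/6 with slerp weights a = sin((1−f)δ)/sin δ ≈ 0.634, b = sin(fδ)/sin δ ≈ 0.634.
p = a·p₁ + b·p₂ ≈ (0.197, -0.051, 0.979); φ = arcsin(p_z) ≈ 78.29°, λ = atan2(p_y, p_x) ≈ -14.56°.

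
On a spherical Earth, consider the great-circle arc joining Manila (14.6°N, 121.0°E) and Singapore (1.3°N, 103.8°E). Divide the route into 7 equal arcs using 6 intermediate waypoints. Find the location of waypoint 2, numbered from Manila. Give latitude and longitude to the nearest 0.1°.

The haversine formula gives a central angle δ ≈ 0.377 rad (21.6°) between the endpoints.
Interpolate at f = 2/7 with slerp weights a = sin((1−f)δ)/sin δ ≈ 0.723, b = sin(fδ)/sin δ ≈ 0.292.
p = a·p₁ + b·p₂ ≈ (-0.430, 0.883, 0.189); φ = arcsin(p_z) ≈ 10.88°, λ = atan2(p_y, p_x) ≈ 115.96°.

≈ (10.9°N, 116.0°E)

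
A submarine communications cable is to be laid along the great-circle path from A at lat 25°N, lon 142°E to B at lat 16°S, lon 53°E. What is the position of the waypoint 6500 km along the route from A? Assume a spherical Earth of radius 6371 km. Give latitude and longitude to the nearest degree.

Convert each endpoint to a unit vector on the sphere (x = cos φ cos λ, y = cos φ sin λ, z = sin φ).
The central angle between the endpoints is δ = arccos(p₁·p₂) ≈ 1.672 rad (95.8°). The total great-circle distance is δ·R ≈ 1.672 × 6371 ≈ 10654 km, so the target fraction is f = 6500/10654 ≈ 0.610.
Interpolate at f ≈ 0.610 with slerp weights a = sin((1−f)δ)/sin δ ≈ 0.610, b = sin(fδ)/sin δ ≈ 0.857.
p = a·p₁ + b·p₂ ≈ (0.060, 0.998, 0.022); φ = arcsin(p_z) ≈ 1.24°, λ = atan2(p_y, p_x) ≈ 86.56°.

≈ lat 1°N, lon 87°E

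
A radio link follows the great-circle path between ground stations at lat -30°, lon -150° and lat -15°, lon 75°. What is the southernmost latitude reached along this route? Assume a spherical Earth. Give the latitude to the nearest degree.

≈ -48°

The great circle lies in the plane with unit normal n̂ = (p₁ × p₂)/|p₁ × p₂|.
Here n̂_z ≈ -0.667; the vertex latitude is φ_max = arccos|n̂_z| ≈ 48.2°.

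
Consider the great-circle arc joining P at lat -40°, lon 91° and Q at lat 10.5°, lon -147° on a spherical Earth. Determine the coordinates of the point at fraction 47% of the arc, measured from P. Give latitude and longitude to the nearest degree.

The haversine formula gives a central angle δ ≈ 2.113 rad (121.1°) between the endpoints.
Interpolate at f = 0.47 with slerp weights a = sin((1−f)δ)/sin δ ≈ 1.051, b = sin(fδ)/sin δ ≈ 0.978.
p = a·p₁ + b·p₂ ≈ (-0.821, 0.281, -0.497); φ = arcsin(p_z) ≈ -29.82°, λ = atan2(p_y, p_x) ≈ 161.09°.

≈ lat -30°, lon 161°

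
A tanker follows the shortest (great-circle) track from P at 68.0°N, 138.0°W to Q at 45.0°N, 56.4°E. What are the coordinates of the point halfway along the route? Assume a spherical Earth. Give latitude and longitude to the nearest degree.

Write both endpoints as unit vectors p₁, p₂ with components (cos φ cos λ, cos φ sin λ, sin φ).
The central angle between the endpoints is δ = arccos(p₁·p₂) ≈ 1.160 rad (66.5°).
Interpolate at f = 1/2 with slerp weights a = sin((1−f)δ)/sin δ ≈ 0.598, b = sin(fδ)/sin δ ≈ 0.598.
p = a·p₁ + b·p₂ ≈ (0.068, 0.202, 0.977); φ = arcsin(p_z) ≈ 77.69°, λ = atan2(p_y, p_x) ≈ 71.54°.

≈ 78°N, 72°E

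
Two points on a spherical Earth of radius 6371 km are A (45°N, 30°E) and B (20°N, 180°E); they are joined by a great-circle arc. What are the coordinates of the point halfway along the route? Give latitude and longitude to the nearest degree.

From cos δ = sin φ₁ sin φ₂ + cos φ₁ cos φ₂ cos Δλ, the central angle is δ ≈ 1.911 rad (109.5°).
Interpolate at f = 1/2 with slerp weights a = sin((1−f)δ)/sin δ ≈ 0.866, b = sin(fδ)/sin δ ≈ 0.866.
p = a·p₁ + b·p₂ ≈ (-0.284, 0.306, 0.909); φ = arcsin(p_z) ≈ 65.33°, λ = atan2(p_y, p_x) ≈ 132.79°.

≈ (65°N, 133°E)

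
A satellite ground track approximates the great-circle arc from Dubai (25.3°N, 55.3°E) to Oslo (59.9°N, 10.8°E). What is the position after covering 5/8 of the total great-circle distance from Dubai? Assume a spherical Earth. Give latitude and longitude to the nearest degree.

≈ 49°N, 34°E

From cos δ = sin φ₁ sin φ₂ + cos φ₁ cos φ₂ cos Δλ, the central angle is δ ≈ 0.805 rad (46.1°).
Interpolate at f = 5/8 with slerp weights a = sin((1−f)δ)/sin δ ≈ 0.412, b = sin(fδ)/sin δ ≈ 0.669.
p = a·p₁ + b·p₂ ≈ (0.542, 0.369, 0.755); φ = arcsin(p_z) ≈ 49.02°, λ = atan2(p_y, p_x) ≈ 34.29°.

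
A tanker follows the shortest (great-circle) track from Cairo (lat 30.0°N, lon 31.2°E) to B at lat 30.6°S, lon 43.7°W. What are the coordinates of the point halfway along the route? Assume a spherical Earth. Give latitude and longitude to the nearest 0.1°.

Convert each endpoint to a unit vector on the sphere (x = cos φ cos λ, y = cos φ sin λ, z = sin φ).
The central angle between the endpoints is δ = arccos(p₁·p₂) ≈ 1.631 rad (93.5°).
Interpolate at f = 1/2 with slerp weights a = sin((1−f)δ)/sin δ ≈ 0.729, b = sin(fδ)/sin δ ≈ 0.729.
p = a·p₁ + b·p₂ ≈ (0.994, -0.107, -0.007); φ = arcsin(p_z) ≈ -0.38°, λ = atan2(p_y, p_x) ≈ -6.12°.

≈ lat 0.4°S, lon 6.1°W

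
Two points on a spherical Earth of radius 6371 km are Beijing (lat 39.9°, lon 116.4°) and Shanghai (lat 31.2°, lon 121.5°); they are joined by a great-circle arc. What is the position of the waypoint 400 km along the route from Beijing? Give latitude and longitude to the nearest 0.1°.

Convert each endpoint to a unit vector on the sphere (x = cos φ cos λ, y = cos φ sin λ, z = sin φ).
The central angle between the endpoints is δ = arccos(p₁·p₂) ≈ 0.168 rad (9.6°). The total great-circle distance is δ·R ≈ 0.168 × 6371 ≈ 1071 km, so the target fraction is f = 400/1071 ≈ 0.373.
Interpolate at f ≈ 0.373 with slerp weights a = sin((1−f)δ)/sin δ ≈ 0.628, b = sin(fδ)/sin δ ≈ 0.375.
p = a·p₁ + b·p₂ ≈ (-0.382, 0.705, 0.597); φ = arcsin(p_z) ≈ 36.68°, λ = atan2(p_y, p_x) ≈ 118.44°.

≈ lat 36.7°, lon 118.4°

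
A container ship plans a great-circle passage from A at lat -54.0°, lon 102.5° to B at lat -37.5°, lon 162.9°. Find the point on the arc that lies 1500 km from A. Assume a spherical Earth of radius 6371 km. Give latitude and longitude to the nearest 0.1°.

≈ lat -52.6°, lon 125.1°

From cos δ = sin φ₁ sin φ₂ + cos φ₁ cos φ₂ cos Δλ, the central angle is δ ≈ 0.763 rad (43.7°). The total great-circle distance is δ·R ≈ 0.763 × 6371 ≈ 4860 km, so the target fraction is f = 1500/4860 ≈ 0.309.
Interpolate at f ≈ 0.309 with slerp weights a = sin((1−f)δ)/sin δ ≈ 0.728, b = sin(fδ)/sin δ ≈ 0.338.
p = a·p₁ + b·p₂ ≈ (-0.349, 0.497, -0.795); φ = arcsin(p_z) ≈ -52.64°, λ = atan2(p_y, p_x) ≈ 125.06°.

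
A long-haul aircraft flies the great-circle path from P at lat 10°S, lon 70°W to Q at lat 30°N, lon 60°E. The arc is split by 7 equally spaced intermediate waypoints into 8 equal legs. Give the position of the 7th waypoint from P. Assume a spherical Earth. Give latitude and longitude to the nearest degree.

The haversine formula gives a central angle δ ≈ 2.259 rad (129.4°) between the endpoints.
Interpolate at f = 7/8 with slerp weights a = sin((1−f)δ)/sin δ ≈ 0.361, b = sin(fδ)/sin δ ≈ 1.189.
p = a·p₁ + b·p₂ ≈ (0.637, 0.558, 0.532); φ = arcsin(p_z) ≈ 32.15°, λ = atan2(p_y, p_x) ≈ 41.25°.

≈ lat 32°N, lon 41°E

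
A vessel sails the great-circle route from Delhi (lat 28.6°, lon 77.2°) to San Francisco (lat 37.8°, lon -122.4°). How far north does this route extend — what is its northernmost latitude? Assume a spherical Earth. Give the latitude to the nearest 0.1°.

The great circle lies in the plane with unit normal n̂ = (p₁ × p₂)/|p₁ × p₂|.
Here n̂_z ≈ +0.249; the vertex latitude is φ_max = arccos|n̂_z| ≈ 75.6°.

≈ 75.6°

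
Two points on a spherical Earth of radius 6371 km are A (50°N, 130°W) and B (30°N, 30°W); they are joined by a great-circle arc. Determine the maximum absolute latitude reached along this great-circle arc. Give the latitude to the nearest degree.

The great circle lies in the plane with unit normal n̂ = (p₁ × p₂)/|p₁ × p₂|.
Here n̂_z ≈ +0.572; the vertex latitude is φ_max = arccos|n̂_z| ≈ 55.1°.

≈ 55°N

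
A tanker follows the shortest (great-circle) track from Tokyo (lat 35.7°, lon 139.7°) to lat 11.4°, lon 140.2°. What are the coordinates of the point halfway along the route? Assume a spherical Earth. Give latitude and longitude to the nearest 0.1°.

Write both endpoints as unit vectors p₁, p₂ with components (cos φ cos λ, cos φ sin λ, sin φ).
The central angle between the endpoints is δ = arccos(p₁·p₂) ≈ 0.424 rad (24.3°).
Interpolate at f = 1/2 with slerp weights a = sin((1−f)δ)/sin δ ≈ 0.511, b = sin(fδ)/sin δ ≈ 0.511.
p = a·p₁ + b·p₂ ≈ (-0.702, 0.590, 0.400); φ = arcsin(p_z) ≈ 23.55°, λ = atan2(p_y, p_x) ≈ 139.97°.

≈ lat 23.6°, lon 140.0°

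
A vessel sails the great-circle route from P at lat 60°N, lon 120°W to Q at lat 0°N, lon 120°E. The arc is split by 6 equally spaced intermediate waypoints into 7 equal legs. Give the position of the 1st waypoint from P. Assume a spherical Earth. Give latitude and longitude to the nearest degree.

≈ lat 63°N, lon 151°W

Convert each endpoint to a unit vector on the sphere (x = cos φ cos λ, y = cos φ sin λ, z = sin φ).
The central angle between the endpoints is δ = arccos(p₁·p₂) ≈ 1.823 rad (104.5°).
Interpolate at f = 1/7 with slerp weights a = sin((1−f)δ)/sin δ ≈ 1.033, b = sin(fδ)/sin δ ≈ 0.266.
p = a·p₁ + b·p₂ ≈ (-0.391, -0.217, 0.894); φ = arcsin(p_z) ≈ 63.43°, λ = atan2(p_y, p_x) ≈ -151.00°.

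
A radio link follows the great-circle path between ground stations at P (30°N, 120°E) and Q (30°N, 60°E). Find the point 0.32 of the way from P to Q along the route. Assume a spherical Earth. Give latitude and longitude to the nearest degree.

≈ (33°N, 101°E)

Convert each endpoint to a unit vector on the sphere (x = cos φ cos λ, y = cos φ sin λ, z = sin φ).
The central angle between the endpoints is δ = arccos(p₁·p₂) ≈ 0.896 rad (51.3°).
Interpolate at f = 0.32 with slerp weights a = sin((1−f)δ)/sin δ ≈ 0.733, b = sin(fδ)/sin δ ≈ 0.362.
p = a·p₁ + b·p₂ ≈ (-0.161, 0.821, 0.548); φ = arcsin(p_z) ≈ 33.20°, λ = atan2(p_y, p_x) ≈ 101.06°.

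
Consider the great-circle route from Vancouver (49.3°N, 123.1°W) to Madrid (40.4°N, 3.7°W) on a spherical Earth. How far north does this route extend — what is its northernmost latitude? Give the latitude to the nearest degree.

The great circle lies in the plane with unit normal n̂ = (p₁ × p₂)/|p₁ × p₂|.
Here n̂_z ≈ +0.447; the vertex latitude is φ_max = arccos|n̂_z| ≈ 63.5°.
Check via Clairaut: cos φ_max = |cos φ₁| · sin C = cos(49.3°)·sin(43.2°) ≈ 0.447, again giving ≈ 63.5°.

≈ 63°N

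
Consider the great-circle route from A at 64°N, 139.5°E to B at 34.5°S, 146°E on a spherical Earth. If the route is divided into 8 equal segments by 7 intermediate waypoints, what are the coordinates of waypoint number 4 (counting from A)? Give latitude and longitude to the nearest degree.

≈ 15°N, 144°E

Convert each endpoint to a unit vector on the sphere (x = cos φ cos λ, y = cos φ sin λ, z = sin φ).
The central angle between the endpoints is δ = arccos(p₁·p₂) ≈ 1.721 rad (98.6°).
Interpolate at f = 4/8 with slerp weights a = sin((1−f)δ)/sin δ ≈ 0.767, b = sin(fδ)/sin δ ≈ 0.767.
p = a·p₁ + b·p₂ ≈ (-0.780, 0.572, 0.255); φ = arcsin(p_z) ≈ 14.77°, λ = atan2(p_y, p_x) ≈ 143.74°.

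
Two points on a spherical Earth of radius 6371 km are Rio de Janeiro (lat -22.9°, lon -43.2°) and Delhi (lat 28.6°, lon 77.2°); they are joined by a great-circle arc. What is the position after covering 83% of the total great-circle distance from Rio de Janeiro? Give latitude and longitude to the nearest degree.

Write both endpoints as unit vectors p₁, p₂ with components (cos φ cos λ, cos φ sin λ, sin φ).
The central angle between the endpoints is δ = arccos(p₁·p₂) ≈ 2.209 rad (126.6°).
Interpolate at f = 0.83 with slerp weights a = sin((1−f)δ)/sin δ ≈ 0.457, b = sin(fδ)/sin δ ≈ 1.202.
p = a·p₁ + b·p₂ ≈ (0.540, 0.741, 0.398); φ = arcsin(p_z) ≈ 23.44°, λ = atan2(p_y, p_x) ≈ 53.91°.

≈ lat 23°, lon 54°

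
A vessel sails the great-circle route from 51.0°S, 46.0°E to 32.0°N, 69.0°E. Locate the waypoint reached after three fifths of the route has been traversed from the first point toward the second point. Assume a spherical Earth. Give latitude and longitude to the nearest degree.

Convert each endpoint to a unit vector on the sphere (x = cos φ cos λ, y = cos φ sin λ, z = sin φ).
The central angle between the endpoints is δ = arccos(p₁·p₂) ≈ 1.491 rad (85.4°).
Interpolate at f = 3/5 with slerp weights a = sin((1−f)δ)/sin δ ≈ 0.564, b = sin(fδ)/sin δ ≈ 0.783.
p = a·p₁ + b·p₂ ≈ (0.484, 0.875, -0.023); φ = arcsin(p_z) ≈ -1.33°, λ = atan2(p_y, p_x) ≈ 61.03°.

≈ 1°S, 61°E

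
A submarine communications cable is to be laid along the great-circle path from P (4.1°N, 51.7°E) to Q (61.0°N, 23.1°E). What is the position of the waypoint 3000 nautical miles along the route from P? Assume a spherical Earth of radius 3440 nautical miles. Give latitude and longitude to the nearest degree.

Convert each endpoint to a unit vector on the sphere (x = cos φ cos λ, y = cos φ sin λ, z = sin φ).
The central angle between the endpoints is δ = arccos(p₁·p₂) ≈ 1.062 rad (60.8°). The total great-circle distance is δ·R ≈ 1.062 × 3440 ≈ 3653 nmi, so the target fraction is f = 3000/3653 ≈ 0.821.
Interpolate at f ≈ 0.821 with slerp weights a = sin((1−f)δ)/sin δ ≈ 0.216, b = sin(fδ)/sin δ ≈ 0.877.
p = a·p₁ + b·p₂ ≈ (0.525, 0.336, 0.782); φ = arcsin(p_z) ≈ 51.47°, λ = atan2(p_y, p_x) ≈ 32.64°.

≈ (51°N, 33°E)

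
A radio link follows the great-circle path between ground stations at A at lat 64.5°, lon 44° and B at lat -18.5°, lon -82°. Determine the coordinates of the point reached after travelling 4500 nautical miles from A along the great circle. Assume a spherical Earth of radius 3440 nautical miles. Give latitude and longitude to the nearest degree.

The haversine formula gives a central angle δ ≈ 2.125 rad (121.8°) between the endpoints. The total great-circle distance is δ·R ≈ 2.125 × 3440 ≈ 7310 nmi, so the target fraction is f = 4500/7310 ≈ 0.616.
Interpolate at f ≈ 0.616 with slerp weights a = sin((1−f)δ)/sin δ ≈ 0.857, b = sin(fδ)/sin δ ≈ 1.136.
p = a·p₁ + b·p₂ ≈ (0.415, -0.810, 0.414); φ = arcsin(p_z) ≈ 24.43°, λ = atan2(p_y, p_x) ≈ -62.85°.

≈ lat 24°, lon -63°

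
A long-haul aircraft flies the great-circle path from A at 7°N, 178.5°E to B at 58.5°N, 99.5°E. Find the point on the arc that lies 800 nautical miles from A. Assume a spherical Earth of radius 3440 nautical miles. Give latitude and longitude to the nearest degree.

≈ 18°N, 171°E

Convert each endpoint to a unit vector on the sphere (x = cos φ cos λ, y = cos φ sin λ, z = sin φ).
The central angle between the endpoints is δ = arccos(p₁·p₂) ≈ 1.367 rad (78.3°). The total great-circle distance is δ·R ≈ 1.367 × 3440 ≈ 4701 nmi, so the target fraction is f = 800/4701 ≈ 0.170.
Interpolate at f ≈ 0.170 with slerp weights a = sin((1−f)δ)/sin δ ≈ 0.925, b = sin(fδ)/sin δ ≈ 0.235.
p = a·p₁ + b·p₂ ≈ (-0.938, 0.145, 0.313); φ = arcsin(p_z) ≈ 18.27°, λ = atan2(p_y, p_x) ≈ 171.20°.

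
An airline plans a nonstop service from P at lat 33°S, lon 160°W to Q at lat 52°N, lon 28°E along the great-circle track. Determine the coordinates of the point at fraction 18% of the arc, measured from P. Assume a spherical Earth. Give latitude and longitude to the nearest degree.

≈ lat 5°S, lon 167°W

Convert each endpoint to a unit vector on the sphere (x = cos φ cos λ, y = cos φ sin λ, z = sin φ).
The central angle between the endpoints is δ = arccos(p₁·p₂) ≈ 2.795 rad (160.1°).
Interpolate at f = 0.18 with slerp weights a = sin((1−f)δ)/sin δ ≈ 2.210, b = sin(fδ)/sin δ ≈ 1.419.
p = a·p₁ + b·p₂ ≈ (-0.971, -0.224, -0.086); φ = arcsin(p_z) ≈ -4.93°, λ = atan2(p_y, p_x) ≈ -167.01°.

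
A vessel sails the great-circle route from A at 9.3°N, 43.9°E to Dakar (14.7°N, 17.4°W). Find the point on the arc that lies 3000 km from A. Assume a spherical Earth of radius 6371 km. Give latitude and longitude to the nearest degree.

≈ 14°N, 17°E

From cos δ = sin φ₁ sin φ₂ + cos φ₁ cos φ₂ cos Δλ, the central angle is δ ≈ 1.048 rad (60.0°). The total great-circle distance is δ·R ≈ 1.048 × 6371 ≈ 6676 km, so the target fraction is f = 3000/6676 ≈ 0.449.
Interpolate at f ≈ 0.449 with slerp weights a = sin((1−f)δ)/sin δ ≈ 0.630, b = sin(fδ)/sin δ ≈ 0.524.
p = a·p₁ + b·p₂ ≈ (0.931, 0.279, 0.235); φ = arcsin(p_z) ≈ 13.57°, λ = atan2(p_y, p_x) ≈ 16.70°.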